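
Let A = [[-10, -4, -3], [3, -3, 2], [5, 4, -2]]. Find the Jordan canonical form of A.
J = [[-5, 1, 0], [0, -5, 1], [0, 0, -5]]

The characteristic polynomial is det(xI - A) = (x + 5)^3, so the eigenvalues are -5 (algebraic multiplicity 3).

For λ = -5: rank(A + 5I) = 2, rank((A + 5I)^2) = 1, rank((A + 5I)^3) = 0. The eigenspace has dimension 3 - 2 = 1, so there is 1 Jordan block; the rank sequence gives block sizes [3].

Assembling the blocks gives the Jordan form J above.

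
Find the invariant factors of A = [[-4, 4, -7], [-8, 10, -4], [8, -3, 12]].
The Jordan structure of A has elementary divisors (x - 6)^3. Arranging the block sizes at each eigenvalue in decreasing order and taking row products gives the invariant factors.

Invariant factors (smallest first, each dividing the next): (x - 6)^3.

Check: the last factor (x - 6)^3 is the minimal polynomial, and the product (x - 6)^3 is the characteristic polynomial.

(x - 6)^3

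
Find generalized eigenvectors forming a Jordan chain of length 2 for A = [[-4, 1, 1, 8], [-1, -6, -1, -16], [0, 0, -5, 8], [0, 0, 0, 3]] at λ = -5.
v_1 = [[0, 0, 1, 0]]^T, v_2 = [[1, -1, 0, 0]]^T

We seek v_1 ∈ ker((A + 5I)^2) \ ker(A + 5I), then set v_{i+1} = (A + 5I) v_i.

One such chain is v_1 = [[0, 0, 1, 0]]^T, v_2 = [[1, -1, 0, 0]]^T. Check: (A + 5I) v_2 = [[0, 0, 0, 0]]^T = 0.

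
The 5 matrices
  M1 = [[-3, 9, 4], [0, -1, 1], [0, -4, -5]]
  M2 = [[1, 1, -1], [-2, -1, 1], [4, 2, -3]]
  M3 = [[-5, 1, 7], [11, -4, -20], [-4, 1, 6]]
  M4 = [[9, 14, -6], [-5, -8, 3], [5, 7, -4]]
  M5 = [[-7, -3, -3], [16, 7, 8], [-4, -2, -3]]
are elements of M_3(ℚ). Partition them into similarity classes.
3 classes: {M1}, {M2, M3}, {M4, M5}

Characteristic polynomials: χ_{M1} = (x + 3)^3, χ_{M2} = (x + 1)^3, χ_{M3} = (x + 1)^3, χ_{M4} = (x + 1)^3, χ_{M5} = (x + 1)^3.

{M1}: invariant factors (x + 3)^3.

{M2, M3}: invariant factors (x + 1)^3.

{M4, M5}: invariant factors x + 1, (x + 1)^2.

Matrices are similar if and only if their invariant-factor lists agree; the partition into similarity classes is {M1}, {M2, M3}, {M4, M5}.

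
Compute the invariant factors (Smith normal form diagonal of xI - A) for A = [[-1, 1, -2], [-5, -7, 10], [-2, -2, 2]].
x + 2, (x + 2)^2

The Jordan structure of A has elementary divisors (x + 2)^2, (x + 2). Arranging the block sizes at each eigenvalue in decreasing order and taking row products gives the invariant factors.

Invariant factors (smallest first, each dividing the next): x + 2, (x + 2)^2.

Check: the last factor (x + 2)^2 is the minimal polynomial, and the product (x + 2)^3 is the characteristic polynomial.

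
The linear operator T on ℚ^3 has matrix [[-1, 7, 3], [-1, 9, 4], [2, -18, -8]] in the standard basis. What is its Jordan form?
J = [[0, 1, 0], [0, 0, 1], [0, 0, 0]]

The characteristic polynomial is det(xI - A) = x^3, so the eigenvalues are 0 (algebraic multiplicity 3).

For λ = 0: rank(A) = 2, rank(A^2) = 1, rank(A^3) = 0. The eigenspace has dimension 3 - 2 = 1, so there is 1 Jordan block; the rank sequence gives block sizes [3].

Assembling the blocks gives the Jordan form J above.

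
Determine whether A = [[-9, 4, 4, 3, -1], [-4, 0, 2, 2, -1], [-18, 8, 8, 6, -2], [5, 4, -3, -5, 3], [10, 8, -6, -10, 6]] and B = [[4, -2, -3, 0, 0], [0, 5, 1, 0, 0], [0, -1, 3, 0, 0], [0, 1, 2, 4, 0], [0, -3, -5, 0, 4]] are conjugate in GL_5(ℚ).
trace(A) = 0 but trace(B) = 20. The trace is a similarity invariant, so A and B are not similar.

No.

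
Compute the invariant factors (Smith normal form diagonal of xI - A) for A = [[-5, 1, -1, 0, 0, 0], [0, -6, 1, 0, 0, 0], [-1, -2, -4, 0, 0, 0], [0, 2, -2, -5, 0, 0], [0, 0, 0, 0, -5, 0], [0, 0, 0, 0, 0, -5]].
x + 5, x + 5, x + 5, (x + 5)^3

The Jordan structure of A has elementary divisors (x + 5)^3, (x + 5), (x + 5), (x + 5). Arranging the block sizes at each eigenvalue in decreasing order and taking row products gives the invariant factors.

Invariant factors (smallest first, each dividing the next): x + 5, x + 5, x + 5, (x + 5)^3.

Check: the last factor (x + 5)^3 is the minimal polynomial, and the product (x + 5)^6 is the characteristic polynomial.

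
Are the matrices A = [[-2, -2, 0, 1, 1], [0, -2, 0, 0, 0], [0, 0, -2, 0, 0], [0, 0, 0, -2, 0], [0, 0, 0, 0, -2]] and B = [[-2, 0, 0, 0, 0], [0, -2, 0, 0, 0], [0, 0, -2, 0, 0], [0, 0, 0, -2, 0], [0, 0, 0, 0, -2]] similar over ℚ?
Both have characteristic polynomial (x + 2)^5, but the minimal polynomial of A is (x + 2)^2 while the minimal polynomial of B is x + 2. The minimal polynomial is a similarity invariant, so A and B are not similar.

No.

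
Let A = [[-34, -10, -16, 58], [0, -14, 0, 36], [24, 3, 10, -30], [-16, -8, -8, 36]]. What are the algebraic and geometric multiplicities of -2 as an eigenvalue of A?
algebraic multiplicity 3, geometric multiplicity 2

The characteristic polynomial is (x - 4)(x + 2)^3, so the factor x + 2 appears with exponent 3: the algebraic multiplicity is 3.

rank(A + 2I) = 2, so the eigenspace has dimension 4 - 2 = 2: the geometric multiplicity is 2.

Since 2 < 3, A is not diagonalizable.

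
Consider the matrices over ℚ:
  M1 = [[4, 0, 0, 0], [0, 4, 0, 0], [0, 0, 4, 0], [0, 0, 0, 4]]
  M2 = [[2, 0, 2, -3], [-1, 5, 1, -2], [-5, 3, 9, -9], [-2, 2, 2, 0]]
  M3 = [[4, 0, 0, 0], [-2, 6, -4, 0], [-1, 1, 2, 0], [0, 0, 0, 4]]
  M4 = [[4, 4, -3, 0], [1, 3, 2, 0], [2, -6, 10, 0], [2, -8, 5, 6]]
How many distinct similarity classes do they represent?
Characteristic polynomials: χ_{M1} = (x - 4)^4, χ_{M2} = (x - 4)^4, χ_{M3} = (x - 4)^4, χ_{M4} = (x - 6)^3(x - 5).

{M1}: invariant factors x - 4, x - 4, x - 4, x - 4.

{M2}: invariant factors (x - 4)^2, (x - 4)^2.

{M3}: invariant factors x - 4, x - 4, (x - 4)^2.

{M4}: invariant factors x - 6, (x - 6)^2(x - 5).

Matrices are similar if and only if their invariant-factor lists agree; the partition into similarity classes is {M1}, {M2}, {M3}, {M4}.

4 classes: {M1}, {M2}, {M3}, {M4}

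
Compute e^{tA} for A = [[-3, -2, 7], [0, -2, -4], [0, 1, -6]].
A has Jordan form J = [[-4, 1, 0], [0, -4, 0], [0, 0, -3]] with A = PJP^{-1}, so e^{tA} = P e^{tJ} P^{-1}.

For a Jordan block J_k(λ), e^{tJ_k(λ)} = e^{λt} · (I + tN + t^2 N^2/2! + ... + t^{k-1} N^{k-1}/(k-1)!) where N is the nilpotent superdiagonal part.

Assembling the blocks and conjugating back gives the entries of e^{tA} as shown above.

e^{tA} = [[e^{-3*t}, (-3*t + e^{t} - 1)*e^{-4*t}, (6*t + e^{t} - 1)*e^{-4*t}], [0, (2*t + 1)*e^{-4*t}, -4*t*e^{-4*t}], [0, t*e^{-4*t}, (1 - 2*t)*e^{-4*t}]]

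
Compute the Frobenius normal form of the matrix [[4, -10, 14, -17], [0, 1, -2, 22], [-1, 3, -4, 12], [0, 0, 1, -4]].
R = [[0, 0, 0, -5], [1, 0, 0, 9], [0, 1, 0, 12], [0, 0, 1, -3]]

The invariant factors of A (the non-unit diagonal entries of the Smith normal form of xI - A over ℚ[x]) are (x + 1)(x + 5)(x^2 - 3x + 1), each dividing the next. The characteristic polynomial is their product, (x + 1)(x + 5)(x^2 - 3x + 1).

The rational canonical form is the block-diagonal matrix of companion matrices C(f_i):
R = [[0, 0, 0, -5], [1, 0, 0, 9], [0, 1, 0, 12], [0, 0, 1, -3]].

Note the characteristic polynomial does not split into linear factors over ℚ, so A has no Jordan form over ℚ; the rational canonical form exists over any field.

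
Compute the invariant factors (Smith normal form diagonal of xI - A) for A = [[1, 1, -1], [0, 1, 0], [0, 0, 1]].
x - 1, (x - 1)^2

The Jordan structure of A has elementary divisors (x - 1)^2, (x - 1). Arranging the block sizes at each eigenvalue in decreasing order and taking row products gives the invariant factors.

Invariant factors (smallest first, each dividing the next): x - 1, (x - 1)^2.

Check: the last factor (x - 1)^2 is the minimal polynomial, and the product (x - 1)^3 is the characteristic polynomial.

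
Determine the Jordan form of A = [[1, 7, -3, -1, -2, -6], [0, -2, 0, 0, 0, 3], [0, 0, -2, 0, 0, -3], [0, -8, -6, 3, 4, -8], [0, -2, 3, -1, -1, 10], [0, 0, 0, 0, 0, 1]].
The characteristic polynomial is det(xI - A) = (x - 1)^4(x + 2)^2, so the eigenvalues are -2 (algebraic multiplicity 2), 1 (algebraic multiplicity 4).

For λ = -2: rank(A + 2I) = 4. The eigenspace has dimension 6 - 4 = 2, so there are 2 Jordan blocks; the rank sequence gives block sizes [1, 1].

For λ = 1: rank(A - I) = 4, rank((A - I)^2) = 2. The eigenspace has dimension 6 - 4 = 2, so there are 2 Jordan blocks; the rank sequence gives block sizes [2, 2].

Assembling the blocks gives the Jordan form J above.

J = [[-2, 0, 0, 0, 0, 0], [0, -2, 0, 0, 0, 0], [0, 0, 1, 1, 0, 0], [0, 0, 0, 1, 0, 0], [0, 0, 0, 0, 1, 1], [0, 0, 0, 0, 0, 1]]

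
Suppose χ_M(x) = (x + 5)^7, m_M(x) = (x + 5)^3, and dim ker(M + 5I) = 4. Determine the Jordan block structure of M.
λ = -5: algebraic multiplicity 7 (exponent in χ_M), largest block size 3 (exponent in m_M), 4 blocks (geometric multiplicity). These force block sizes [3, 2, 1, 1].

Jordan blocks: (-5, 3), (-5, 2), (-5, 1), (-5, 1)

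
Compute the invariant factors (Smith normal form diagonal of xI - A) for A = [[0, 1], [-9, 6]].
The Jordan structure of A has elementary divisors (x - 3)^2. Arranging the block sizes at each eigenvalue in decreasing order and taking row products gives the invariant factors.

Invariant factors (smallest first, each dividing the next): (x - 3)^2.

Check: the last factor (x - 3)^2 is the minimal polynomial, and the product (x - 3)^2 is the characteristic polynomial.

(x - 3)^2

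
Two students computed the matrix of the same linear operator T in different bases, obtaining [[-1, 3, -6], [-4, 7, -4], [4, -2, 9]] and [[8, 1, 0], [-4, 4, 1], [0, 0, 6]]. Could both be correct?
trace(A) = 15 but trace(B) = 18. The trace is a similarity invariant, so A and B are not similar.

No.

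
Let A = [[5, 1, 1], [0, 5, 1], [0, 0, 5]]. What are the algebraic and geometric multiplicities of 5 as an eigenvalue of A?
algebraic multiplicity 3, geometric multiplicity 1

The characteristic polynomial is (x - 5)^3, so the factor x - 5 appears with exponent 3: the algebraic multiplicity is 3.

rank(A - 5I) = 2, so the eigenspace has dimension 3 - 2 = 1: the geometric multiplicity is 1.

Since 1 < 3, A is not diagonalizable.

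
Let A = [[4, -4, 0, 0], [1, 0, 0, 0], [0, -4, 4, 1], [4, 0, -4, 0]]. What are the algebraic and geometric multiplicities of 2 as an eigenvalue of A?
The characteristic polynomial is (x - 2)^4, so the factor x - 2 appears with exponent 4: the algebraic multiplicity is 4.

rank(A - 2I) = 2, so the eigenspace has dimension 4 - 2 = 2: the geometric multiplicity is 2.

Since 2 < 4, A is not diagonalizable.

algebraic multiplicity 4, geometric multiplicity 2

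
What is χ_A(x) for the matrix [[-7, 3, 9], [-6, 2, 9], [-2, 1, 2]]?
xI - A = [[x + 7, -3, -9], [6, x - 2, -9], [2, -1, x - 2]].

Expanding det(xI - A) along the first row:
det(xI - A) = + (x + 7)·det([[x - 2, -9], [-1, x - 2]]) - (-3)·det([[6, -9], [2, x - 2]]) + (-9)·det([[6, x - 2], [2, -1]]).

Evaluating gives χ_A(x) = x^3 + 3x^2 + 3x + 1 = (x + 1)^3.

χ_A(x) = (x + 1)^3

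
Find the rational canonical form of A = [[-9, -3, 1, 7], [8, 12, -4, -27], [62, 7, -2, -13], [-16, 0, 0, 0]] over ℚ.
R = [[0, 0, 0, -16], [1, 0, 0, 4], [0, 1, 0, 12], [0, 0, 1, 1]]

The invariant factors of A (the non-unit diagonal entries of the Smith normal form of xI - A over ℚ[x]) are (x - 4)(x - 1)(x + 2)^2, each dividing the next. The characteristic polynomial is their product, (x - 4)(x - 1)(x + 2)^2.

The rational canonical form is the block-diagonal matrix of companion matrices C(f_i):
R = [[0, 0, 0, -16], [1, 0, 0, 4], [0, 1, 0, 12], [0, 0, 1, 1]].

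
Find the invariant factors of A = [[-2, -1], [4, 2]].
x^2

The Jordan structure of A has elementary divisors x^2. Arranging the block sizes at each eigenvalue in decreasing order and taking row products gives the invariant factors.

Invariant factors (smallest first, each dividing the next): x^2.

Check: the last factor x^2 is the minimal polynomial, and the product x^2 is the characteristic polynomial.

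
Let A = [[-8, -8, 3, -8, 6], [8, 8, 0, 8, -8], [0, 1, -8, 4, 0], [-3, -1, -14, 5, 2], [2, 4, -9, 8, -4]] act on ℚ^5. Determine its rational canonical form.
The invariant factors of A (the non-unit diagonal entries of the Smith normal form of xI - A over ℚ[x]) are x + 2, (x - 1)(x + 2)^3, each dividing the next. The characteristic polynomial is their product, (x - 1)(x + 2)^4.

The rational canonical form is the block-diagonal matrix of companion matrices C(f_i):
R = [[-2, 0, 0, 0, 0], [0, 0, 0, 0, 8], [0, 1, 0, 0, 4], [0, 0, 1, 0, -6], [0, 0, 0, 1, -5]].

R = [[-2, 0, 0, 0, 0], [0, 0, 0, 0, 8], [0, 1, 0, 0, 4], [0, 0, 1, 0, -6], [0, 0, 0, 1, -5]]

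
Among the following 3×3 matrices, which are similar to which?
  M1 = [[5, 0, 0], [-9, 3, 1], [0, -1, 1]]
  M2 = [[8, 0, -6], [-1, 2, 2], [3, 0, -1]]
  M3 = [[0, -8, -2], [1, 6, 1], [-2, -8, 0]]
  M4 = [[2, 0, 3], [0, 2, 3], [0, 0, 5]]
Characteristic polynomials: χ_{M1} = (x - 5)(x - 2)^2, χ_{M2} = (x - 5)(x - 2)^2, χ_{M3} = (x - 2)^3, χ_{M4} = (x - 5)(x - 2)^2.

{M1, M2}: invariant factors (x - 5)(x - 2)^2.

{M3}: invariant factors x - 2, (x - 2)^2.

{M4}: invariant factors x - 2, (x - 5)(x - 2).

Matrices are similar if and only if their invariant-factor lists agree; the partition into similarity classes is {M1, M2}, {M3}, {M4}.

3 classes: {M1, M2}, {M3}, {M4}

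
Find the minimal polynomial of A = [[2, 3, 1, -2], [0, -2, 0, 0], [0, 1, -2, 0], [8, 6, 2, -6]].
m_A(x) = (x + 2)^3

The characteristic polynomial factors as (x + 2)^4. The minimal polynomial is ∏(x - λ)^{k_λ} where k_λ is the size of the largest Jordan block at λ.

For λ = -2: rank(A + 2I) = 2, and the largest Jordan block has size 3 (the smallest k with rank((A + 2I)^k) = rank((A + 2I)^(k+1))).

So m_A(x) = (x + 2)^3.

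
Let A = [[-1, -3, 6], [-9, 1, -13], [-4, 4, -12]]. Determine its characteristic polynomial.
xI - A = [[x + 1, 3, -6], [9, x - 1, 13], [4, -4, x + 12]].

Expanding det(xI - A) along the first row:
det(xI - A) = + (x + 1)·det([[x - 1, 13], [-4, x + 12]]) - (3)·det([[9, 13], [4, x + 12]]) + (-6)·det([[9, x - 1], [4, -4]]).

Evaluating gives χ_A(x) = x^3 + 12x^2 + 48x + 64 = (x + 4)^3.

χ_A(x) = (x + 4)^3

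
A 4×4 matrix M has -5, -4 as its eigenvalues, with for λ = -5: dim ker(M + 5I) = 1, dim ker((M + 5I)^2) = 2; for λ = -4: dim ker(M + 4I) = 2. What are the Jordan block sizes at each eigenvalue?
λ = -5: successive nullity increments [1, 1] count blocks of size ≥ k; block sizes are [2].
λ = -4: successive nullity increments [2] count blocks of size ≥ k; block sizes are [1, 1].

Jordan blocks: (-5, 2), (-4, 1), (-4, 1)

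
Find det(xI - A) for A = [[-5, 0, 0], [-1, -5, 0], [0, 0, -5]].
xI - A = [[x + 5, 0, 0], [1, x + 5, 0], [0, 0, x + 5]].

Expanding det(xI - A) along the first row:
det(xI - A) = + (x + 5)·det([[x + 5, 0], [0, x + 5]]) - (0)·det([[1, 0], [0, x + 5]]) + (0)·det([[1, x + 5], [0, 0]]).

Evaluating gives χ_A(x) = x^3 + 15x^2 + 75x + 125 = (x + 5)^3.

χ_A(x) = (x + 5)^3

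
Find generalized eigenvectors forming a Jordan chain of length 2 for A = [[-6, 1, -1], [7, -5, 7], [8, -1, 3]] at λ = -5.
We seek v_1 ∈ ker((A + 5I)^2) \ ker(A + 5I), then set v_{i+1} = (A + 5I) v_i.

One such chain is v_1 = [[1, 1, -1]]^T, v_2 = [[1, 0, -1]]^T. Check: (A + 5I) v_2 = [[0, 0, 0]]^T = 0.

v_1 = [[1, 1, -1]]^T, v_2 = [[1, 0, -1]]^T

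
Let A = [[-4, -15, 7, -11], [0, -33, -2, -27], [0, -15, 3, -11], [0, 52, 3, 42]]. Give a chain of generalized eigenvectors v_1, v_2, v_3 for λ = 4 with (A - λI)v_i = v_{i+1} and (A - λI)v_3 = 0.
v_1 = [[2, 2, 2, -3]]^T, v_2 = [[1, 3, 1, -4]]^T, v_3 = [[-2, -5, -2, 7]]^T

We seek v_1 ∈ ker((A - 4I)^3) \ ker((A - 4I)^2), then set v_{i+1} = (A - 4I) v_i.

One such chain is v_1 = [[2, 2, 2, -3]]^T, v_2 = [[1, 3, 1, -4]]^T, v_3 = [[-2, -5, -2, 7]]^T. Check: (A - 4I) v_3 = [[0, 0, 0, 0]]^T = 0.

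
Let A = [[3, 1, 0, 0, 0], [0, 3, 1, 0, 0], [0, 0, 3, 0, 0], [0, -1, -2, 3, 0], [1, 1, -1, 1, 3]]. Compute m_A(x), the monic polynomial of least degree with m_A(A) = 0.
m_A(x) = (x - 3)^3

The characteristic polynomial factors as (x - 3)^5. The minimal polynomial is ∏(x - λ)^{k_λ} where k_λ is the size of the largest Jordan block at λ.

For λ = 3: rank(A - 3I) = 3, and the largest Jordan block has size 3 (the smallest k with rank((A - 3I)^k) = rank((A - 3I)^(k+1))).

So m_A(x) = (x - 3)^3.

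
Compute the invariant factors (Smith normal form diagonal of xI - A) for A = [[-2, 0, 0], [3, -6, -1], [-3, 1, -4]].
(x + 2)(x + 5)^2

The Jordan structure of A has elementary divisors (x + 5)^2, (x + 2). Arranging the block sizes at each eigenvalue in decreasing order and taking row products gives the invariant factors.

Invariant factors (smallest first, each dividing the next): (x + 2)(x + 5)^2.

Check: the last factor (x + 2)(x + 5)^2 is the minimal polynomial, and the product (x + 2)(x + 5)^2 is the characteristic polynomial.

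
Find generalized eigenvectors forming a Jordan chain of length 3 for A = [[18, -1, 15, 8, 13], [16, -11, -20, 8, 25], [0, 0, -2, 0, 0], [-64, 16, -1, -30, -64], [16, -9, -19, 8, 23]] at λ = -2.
v_1 = [[-2, 0, 1, 0, 2]]^T, v_2 = [[1, -2, 0, -1, -1]]^T, v_3 = [[1, 1, 0, -4, 1]]^T

We seek v_1 ∈ ker((A + 2I)^3) \ ker((A + 2I)^2), then set v_{i+1} = (A + 2I) v_i.

One such chain is v_1 = [[-2, 0, 1, 0, 2]]^T, v_2 = [[1, -2, 0, -1, -1]]^T, v_3 = [[1, 1, 0, -4, 1]]^T. Check: (A + 2I) v_3 = [[0, 0, 0, 0, 0]]^T = 0.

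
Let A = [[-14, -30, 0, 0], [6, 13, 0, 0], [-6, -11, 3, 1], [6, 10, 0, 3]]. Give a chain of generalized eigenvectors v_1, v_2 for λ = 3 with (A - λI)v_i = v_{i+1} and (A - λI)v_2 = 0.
We seek v_1 ∈ ker((A - 3I)^2) \ ker(A - 3I), then set v_{i+1} = (A - 3I) v_i.

One such chain is v_1 = [[0, 0, -1, 1]]^T, v_2 = [[0, 0, 1, 0]]^T. Check: (A - 3I) v_2 = [[0, 0, 0, 0]]^T = 0.

v_1 = [[0, 0, -1, 1]]^T, v_2 = [[0, 0, 1, 0]]^T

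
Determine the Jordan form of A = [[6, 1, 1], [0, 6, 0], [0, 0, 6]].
The characteristic polynomial is det(xI - A) = (x - 6)^3, so the eigenvalues are 6 (algebraic multiplicity 3).

For λ = 6: rank(A - 6I) = 1, rank((A - 6I)^2) = 0. The eigenspace has dimension 3 - 1 = 2, so there are 2 Jordan blocks; the rank sequence gives block sizes [2, 1].

Assembling the blocks gives the Jordan form J above.

J = [[6, 1, 0], [0, 6, 0], [0, 0, 6]]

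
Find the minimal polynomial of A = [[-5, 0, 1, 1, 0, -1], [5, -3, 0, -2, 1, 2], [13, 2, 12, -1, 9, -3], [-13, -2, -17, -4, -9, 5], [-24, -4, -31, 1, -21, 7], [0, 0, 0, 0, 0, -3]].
The characteristic polynomial factors as (x + 3)^3(x + 5)^3. The minimal polynomial is ∏(x - λ)^{k_λ} where k_λ is the size of the largest Jordan block at λ.

For λ = -5: rank(A + 5I) = 4, and the largest Jordan block has size 2 (the smallest k with rank((A + 5I)^k) = rank((A + 5I)^(k+1))).
For λ = -3: rank(A + 3I) = 4, and the largest Jordan block has size 2 (the smallest k with rank((A + 3I)^k) = rank((A + 3I)^(k+1))).

So m_A(x) = (x + 3)^2(x + 5)^2.

m_A(x) = (x + 3)^2(x + 5)^2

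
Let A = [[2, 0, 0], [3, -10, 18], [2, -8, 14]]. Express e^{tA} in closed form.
e^{tA} = [[e^{2*t}, 0, 0], [3*t*e^{2*t}, (1 - 12*t)*e^{2*t}, 18*t*e^{2*t}], [2*t*e^{2*t}, -8*t*e^{2*t}, (12*t + 1)*e^{2*t}]]

A has Jordan form J = [[2, 1, 0], [0, 2, 0], [0, 0, 2]] with A = PJP^{-1}, so e^{tA} = P e^{tJ} P^{-1}.

For a Jordan block J_k(λ), e^{tJ_k(λ)} = e^{λt} · (I + tN + t^2 N^2/2! + ... + t^{k-1} N^{k-1}/(k-1)!) where N is the nilpotent superdiagonal part.

Assembling the blocks and conjugating back gives the entries of e^{tA} as shown above.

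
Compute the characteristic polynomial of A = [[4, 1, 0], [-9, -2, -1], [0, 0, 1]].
χ_A(x) = (x - 1)^3

xI - A = [[x - 4, -1, 0], [9, x + 2, 1], [0, 0, x - 1]].

Expanding det(xI - A) along the first row:
det(xI - A) = + (x - 4)·det([[x + 2, 1], [0, x - 1]]) - (-1)·det([[9, 1], [0, x - 1]]) + (0)·det([[9, x + 2], [0, 0]]).

Evaluating gives χ_A(x) = x^3 - 3x^2 + 3x - 1 = (x - 1)^3.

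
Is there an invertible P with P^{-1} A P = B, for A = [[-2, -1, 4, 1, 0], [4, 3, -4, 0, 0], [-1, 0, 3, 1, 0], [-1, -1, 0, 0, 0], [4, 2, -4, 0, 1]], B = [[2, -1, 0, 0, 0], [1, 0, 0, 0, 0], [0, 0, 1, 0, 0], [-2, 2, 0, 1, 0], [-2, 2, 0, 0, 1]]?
Both have characteristic polynomial (x - 1)^5 and minimal polynomial (x - 1)^2. But rank(A - I) = 2 for A while rank(B - I) = 1 for B, so the number of Jordan blocks at λ = 1 differs. A and B are not similar.

No.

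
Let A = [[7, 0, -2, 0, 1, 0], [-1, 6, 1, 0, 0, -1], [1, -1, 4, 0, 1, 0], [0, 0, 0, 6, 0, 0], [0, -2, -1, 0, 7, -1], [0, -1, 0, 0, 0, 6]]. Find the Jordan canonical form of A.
The characteristic polynomial is det(xI - A) = (x - 6)^6, so the eigenvalues are 6 (algebraic multiplicity 6).

For λ = 6: rank(A - 6I) = 3, rank((A - 6I)^2) = 1, rank((A - 6I)^3) = 0. The eigenspace has dimension 6 - 3 = 3, so there are 3 Jordan blocks; the rank sequence gives block sizes [3, 2, 1].

Assembling the blocks gives the Jordan form J above.

J = [[6, 1, 0, 0, 0, 0], [0, 6, 1, 0, 0, 0], [0, 0, 6, 0, 0, 0], [0, 0, 0, 6, 1, 0], [0, 0, 0, 0, 6, 0], [0, 0, 0, 0, 0, 6]]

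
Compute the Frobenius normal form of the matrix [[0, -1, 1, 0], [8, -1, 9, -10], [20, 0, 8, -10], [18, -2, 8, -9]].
R = [[0, 12, 0, 0], [1, -1, 0, 0], [0, 0, 0, 12], [0, 0, 1, -1]]

The invariant factors of A (the non-unit diagonal entries of the Smith normal form of xI - A over ℚ[x]) are (x - 3)(x + 4), (x - 3)(x + 4), each dividing the next. The characteristic polynomial is their product, (x - 3)^2(x + 4)^2.

The rational canonical form is the block-diagonal matrix of companion matrices C(f_i):
R = [[0, 12, 0, 0], [1, -1, 0, 0], [0, 0, 0, 12], [0, 0, 1, -1]].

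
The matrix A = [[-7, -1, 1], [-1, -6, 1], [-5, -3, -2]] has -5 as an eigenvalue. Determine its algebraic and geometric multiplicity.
algebraic multiplicity 3, geometric multiplicity 1

The characteristic polynomial is (x + 5)^3, so the factor x + 5 appears with exponent 3: the algebraic multiplicity is 3.

rank(A + 5I) = 2, so the eigenspace has dimension 3 - 2 = 1: the geometric multiplicity is 1.

Since 1 < 3, A is not diagonalizable.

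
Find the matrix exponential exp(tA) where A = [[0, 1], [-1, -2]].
A has Jordan form J = [[-1, 1], [0, -1]] with A = PJP^{-1}, so e^{tA} = P e^{tJ} P^{-1}.

For a Jordan block J_k(λ), e^{tJ_k(λ)} = e^{λt} · (I + tN + t^2 N^2/2! + ... + t^{k-1} N^{k-1}/(k-1)!) where N is the nilpotent superdiagonal part.

Assembling the blocks and conjugating back gives the entries of e^{tA} as shown above.

e^{tA} = [[(t + 1)*e^{-t}, t*e^{-t}], [-t*e^{-t}, (1 - t)*e^{-t}]]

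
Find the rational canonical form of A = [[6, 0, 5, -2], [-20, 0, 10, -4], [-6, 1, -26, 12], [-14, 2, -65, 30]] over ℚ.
The invariant factors of A (the non-unit diagonal entries of the Smith normal form of xI - A over ℚ[x]) are x - 4, (x - 4)^2(x + 2), each dividing the next. The characteristic polynomial is their product, (x - 4)^3(x + 2).

The rational canonical form is the block-diagonal matrix of companion matrices C(f_i):
R = [[4, 0, 0, 0], [0, 0, 0, -32], [0, 1, 0, 0], [0, 0, 1, 6]].

R = [[4, 0, 0, 0], [0, 0, 0, -32], [0, 1, 0, 0], [0, 0, 1, 6]]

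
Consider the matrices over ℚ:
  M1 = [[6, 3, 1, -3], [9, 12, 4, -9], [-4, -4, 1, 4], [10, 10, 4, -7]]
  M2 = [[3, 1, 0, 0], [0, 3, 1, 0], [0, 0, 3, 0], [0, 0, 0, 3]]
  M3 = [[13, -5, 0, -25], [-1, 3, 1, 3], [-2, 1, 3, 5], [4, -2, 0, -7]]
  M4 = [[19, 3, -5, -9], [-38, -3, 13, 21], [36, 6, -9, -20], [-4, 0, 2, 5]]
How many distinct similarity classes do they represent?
Characteristic polynomials: χ_{M1} = (x - 3)^4, χ_{M2} = (x - 3)^4, χ_{M3} = (x - 3)^4, χ_{M4} = (x - 3)^4.

{M1, M2, M3, M4}: invariant factors x - 3, (x - 3)^3.

Matrices are similar if and only if their invariant-factor lists agree; the partition into similarity classes is {M1, M2, M3, M4}.

1 class: {M1, M2, M3, M4}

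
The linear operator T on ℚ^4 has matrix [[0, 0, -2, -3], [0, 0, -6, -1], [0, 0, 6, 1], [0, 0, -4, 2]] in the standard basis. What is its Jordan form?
The characteristic polynomial is det(xI - A) = x^2(x - 4)^2, so the eigenvalues are 0 (algebraic multiplicity 2), 4 (algebraic multiplicity 2).

For λ = 0: rank(A) = 2. The eigenspace has dimension 4 - 2 = 2, so there are 2 Jordan blocks; the rank sequence gives block sizes [1, 1].

For λ = 4: rank(A - 4I) = 3, rank((A - 4I)^2) = 2. The eigenspace has dimension 4 - 3 = 1, so there is 1 Jordan block; the rank sequence gives block sizes [2].

Assembling the blocks gives the Jordan form J above.

J = [[0, 0, 0, 0], [0, 0, 0, 0], [0, 0, 4, 1], [0, 0, 0, 4]]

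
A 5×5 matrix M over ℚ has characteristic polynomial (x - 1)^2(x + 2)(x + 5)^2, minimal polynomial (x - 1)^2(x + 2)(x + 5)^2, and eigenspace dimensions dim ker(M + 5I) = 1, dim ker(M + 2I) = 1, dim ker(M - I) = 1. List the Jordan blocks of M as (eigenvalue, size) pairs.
Jordan blocks: (-5, 2), (-2, 1), (1, 2)

λ = -5: algebraic multiplicity 2 (exponent in χ_M), largest block size 2 (exponent in m_M), 1 block (geometric multiplicity). This forces block sizes [2].
λ = -2: algebraic multiplicity 1 (exponent in χ_M), largest block size 1 (exponent in m_M), 1 block (geometric multiplicity). This forces block sizes [1].
λ = 1: algebraic multiplicity 2 (exponent in χ_M), largest block size 2 (exponent in m_M), 1 block (geometric multiplicity). This forces block sizes [2].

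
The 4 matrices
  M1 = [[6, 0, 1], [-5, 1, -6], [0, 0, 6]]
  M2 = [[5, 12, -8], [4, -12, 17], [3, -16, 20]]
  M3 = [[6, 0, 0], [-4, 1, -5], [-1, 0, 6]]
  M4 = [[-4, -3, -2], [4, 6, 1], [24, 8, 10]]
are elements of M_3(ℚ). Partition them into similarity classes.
Characteristic polynomials: χ_{M1} = (x - 6)^2(x - 1), χ_{M2} = (x - 6)^2(x - 1), χ_{M3} = (x - 6)^2(x - 1), χ_{M4} = (x - 4)^3.

{M1, M2, M3}: invariant factors (x - 6)^2(x - 1).

{M4}: invariant factors (x - 4)^3.

Matrices are similar if and only if their invariant-factor lists agree; the partition into similarity classes is {M1, M2, M3}, {M4}.

2 classes: {M1, M2, M3}, {M4}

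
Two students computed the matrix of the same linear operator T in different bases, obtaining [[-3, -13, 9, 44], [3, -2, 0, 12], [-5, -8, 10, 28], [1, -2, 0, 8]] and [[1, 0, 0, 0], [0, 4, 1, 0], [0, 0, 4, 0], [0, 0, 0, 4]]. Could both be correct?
Yes.

Two matrices over a field are similar if and only if they have the same invariant factors.

Both A and B have characteristic polynomial (x - 4)^3(x - 1) and minimal polynomial (x - 4)^2(x - 1). Computing further, both have invariant factors x - 4, (x - 4)^2(x - 1). Hence A and B are similar.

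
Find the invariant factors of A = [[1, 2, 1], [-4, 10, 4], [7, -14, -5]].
The Jordan structure of A has elementary divisors (x - 2)^2, (x - 2). Arranging the block sizes at each eigenvalue in decreasing order and taking row products gives the invariant factors.

Invariant factors (smallest first, each dividing the next): x - 2, (x - 2)^2.

Check: the last factor (x - 2)^2 is the minimal polynomial, and the product (x - 2)^3 is the characteristic polynomial.

x - 2, (x - 2)^2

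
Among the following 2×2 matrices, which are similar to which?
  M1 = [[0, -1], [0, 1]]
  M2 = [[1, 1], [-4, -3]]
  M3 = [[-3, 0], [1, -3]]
3 classes: {M1}, {M2}, {M3}

Characteristic polynomials: χ_{M1} = x(x - 1), χ_{M2} = (x + 1)^2, χ_{M3} = (x + 3)^2.

{M1}: invariant factors x(x - 1).

{M2}: invariant factors (x + 1)^2.

{M3}: invariant factors (x + 3)^2.

Matrices are similar if and only if their invariant-factor lists agree; the partition into similarity classes is {M1}, {M2}, {M3}.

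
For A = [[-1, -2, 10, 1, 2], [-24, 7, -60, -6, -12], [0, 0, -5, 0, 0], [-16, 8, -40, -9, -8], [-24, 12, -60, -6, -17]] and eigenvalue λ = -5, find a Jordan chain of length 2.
We seek v_1 ∈ ker((A + 5I)^2) \ ker(A + 5I), then set v_{i+1} = (A + 5I) v_i.

One such chain is v_1 = [[0, 2, 0, 1, 2]]^T, v_2 = [[1, -6, 0, -4, -6]]^T. Check: (A + 5I) v_2 = [[0, 0, 0, 0, 0]]^T = 0.

v_1 = [[0, 2, 0, 1, 2]]^T, v_2 = [[1, -6, 0, -4, -6]]^T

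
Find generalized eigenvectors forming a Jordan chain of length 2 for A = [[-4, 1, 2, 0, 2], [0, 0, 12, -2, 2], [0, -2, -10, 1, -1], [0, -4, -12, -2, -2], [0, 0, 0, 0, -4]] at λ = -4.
v_1 = [[-1, 7, -3, -5, 0]]^T, v_2 = [[1, 2, -1, -2, 0]]^T

We seek v_1 ∈ ker((A + 4I)^2) \ ker(A + 4I), then set v_{i+1} = (A + 4I) v_i.

One such chain is v_1 = [[-1, 7, -3, -5, 0]]^T, v_2 = [[1, 2, -1, -2, 0]]^T. Check: (A + 4I) v_2 = [[0, 0, 0, 0, 0]]^T = 0.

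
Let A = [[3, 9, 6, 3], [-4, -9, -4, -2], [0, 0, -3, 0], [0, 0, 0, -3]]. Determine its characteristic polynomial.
xI - A = [[x - 3, -9, -6, -3], [4, x + 9, 4, 2], [0, 0, x + 3, 0], [0, 0, 0, x + 3]].

Expanding det(xI - A) along the first row:
det(xI - A) = + (x - 3)·det([[x + 9, 4, 2], [0, x + 3, 0], [0, 0, x + 3]]) - (-9)·det([[4, 4, 2], [0, x + 3, 0], [0, 0, x + 3]]) + (-6)·det([[4, x + 9, 2], [0, 0, 0], [0, 0, x + 3]]) - (-3)·det([[4, x + 9, 4], [0, 0, x + 3], [0, 0, 0]]).

Evaluating gives χ_A(x) = x^4 + 12x^3 + 54x^2 + 108x + 81 = (x + 3)^4.

χ_A(x) = (x + 3)^4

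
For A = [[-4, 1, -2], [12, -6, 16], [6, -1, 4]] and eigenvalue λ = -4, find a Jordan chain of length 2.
We seek v_1 ∈ ker((A + 4I)^2) \ ker(A + 4I), then set v_{i+1} = (A + 4I) v_i.

One such chain is v_1 = [[-1, 3, 1]]^T, v_2 = [[1, -2, -1]]^T. Check: (A + 4I) v_2 = [[0, 0, 0]]^T = 0.

v_1 = [[-1, 3, 1]]^T, v_2 = [[1, -2, -1]]^T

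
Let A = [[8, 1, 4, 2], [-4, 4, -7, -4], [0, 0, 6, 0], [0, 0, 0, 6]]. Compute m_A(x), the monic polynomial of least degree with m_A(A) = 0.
m_A(x) = (x - 6)^3

The characteristic polynomial factors as (x - 6)^4. The minimal polynomial is ∏(x - λ)^{k_λ} where k_λ is the size of the largest Jordan block at λ.

For λ = 6: rank(A - 6I) = 2, and the largest Jordan block has size 3 (the smallest k with rank((A - 6I)^k) = rank((A - 6I)^(k+1))).

So m_A(x) = (x - 6)^3.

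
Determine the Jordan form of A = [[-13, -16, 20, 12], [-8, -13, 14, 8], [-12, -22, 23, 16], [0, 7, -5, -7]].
J = [[-3, 1, 0, 0], [0, -3, 0, 0], [0, 0, -3, 0], [0, 0, 0, -1]]

The characteristic polynomial is det(xI - A) = (x + 1)(x + 3)^3, so the eigenvalues are -3 (algebraic multiplicity 3), -1 (algebraic multiplicity 1).

For λ = -3: rank(A + 3I) = 2, rank((A + 3I)^2) = 1. The eigenspace has dimension 4 - 2 = 2, so there are 2 Jordan blocks; the rank sequence gives block sizes [2, 1].

For λ = -1: algebraic multiplicity 1 gives one 1×1 block.

Assembling the blocks gives the Jordan form J above.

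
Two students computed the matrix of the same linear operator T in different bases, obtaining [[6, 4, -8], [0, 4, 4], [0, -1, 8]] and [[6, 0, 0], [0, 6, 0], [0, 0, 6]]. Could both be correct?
Both have characteristic polynomial (x - 6)^3, but the minimal polynomial of A is (x - 6)^2 while the minimal polynomial of B is x - 6. The minimal polynomial is a similarity invariant, so A and B are not similar.

No.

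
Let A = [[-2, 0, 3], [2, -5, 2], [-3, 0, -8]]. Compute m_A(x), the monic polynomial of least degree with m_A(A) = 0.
m_A(x) = (x + 5)^2

The characteristic polynomial factors as (x + 5)^3. The minimal polynomial is ∏(x - λ)^{k_λ} where k_λ is the size of the largest Jordan block at λ.

For λ = -5: rank(A + 5I) = 1, and the largest Jordan block has size 2 (the smallest k with rank((A + 5I)^k) = rank((A + 5I)^(k+1))).

So m_A(x) = (x + 5)^2.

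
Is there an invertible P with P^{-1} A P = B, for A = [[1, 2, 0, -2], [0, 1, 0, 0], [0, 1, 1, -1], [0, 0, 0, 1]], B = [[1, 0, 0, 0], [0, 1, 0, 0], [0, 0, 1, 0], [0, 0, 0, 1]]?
No.

Both have characteristic polynomial (x - 1)^4, but the minimal polynomial of A is (x - 1)^2 while the minimal polynomial of B is x - 1. The minimal polynomial is a similarity invariant, so A and B are not similar.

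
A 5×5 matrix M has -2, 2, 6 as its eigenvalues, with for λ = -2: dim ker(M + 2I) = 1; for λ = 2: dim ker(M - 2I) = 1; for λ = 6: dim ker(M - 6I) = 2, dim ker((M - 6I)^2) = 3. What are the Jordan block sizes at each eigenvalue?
Jordan blocks: (-2, 1), (2, 1), (6, 2), (6, 1)

λ = -2: successive nullity increments [1] count blocks of size ≥ k; block sizes are [1].
λ = 2: successive nullity increments [1] count blocks of size ≥ k; block sizes are [1].
λ = 6: successive nullity increments [2, 1] count blocks of size ≥ k; block sizes are [2, 1].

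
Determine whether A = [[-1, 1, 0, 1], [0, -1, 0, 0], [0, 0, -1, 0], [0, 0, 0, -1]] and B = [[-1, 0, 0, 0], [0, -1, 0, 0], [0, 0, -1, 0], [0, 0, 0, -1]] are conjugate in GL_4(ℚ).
No.

Both have characteristic polynomial (x + 1)^4, but the minimal polynomial of A is (x + 1)^2 while the minimal polynomial of B is x + 1. The minimal polynomial is a similarity invariant, so A and B are not similar.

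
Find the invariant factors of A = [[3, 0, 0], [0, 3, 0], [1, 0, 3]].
The Jordan structure of A has elementary divisors (x - 3)^2, (x - 3). Arranging the block sizes at each eigenvalue in decreasing order and taking row products gives the invariant factors.

Invariant factors (smallest first, each dividing the next): x - 3, (x - 3)^2.

Check: the last factor (x - 3)^2 is the minimal polynomial, and the product (x - 3)^3 is the characteristic polynomial.

x - 3, (x - 3)^2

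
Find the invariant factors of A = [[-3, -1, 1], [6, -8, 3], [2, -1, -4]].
The Jordan structure of A has elementary divisors (x + 5)^2, (x + 5). Arranging the block sizes at each eigenvalue in decreasing order and taking row products gives the invariant factors.

Invariant factors (smallest first, each dividing the next): x + 5, (x + 5)^2.

Check: the last factor (x + 5)^2 is the minimal polynomial, and the product (x + 5)^3 is the characteristic polynomial.

x + 5, (x + 5)^2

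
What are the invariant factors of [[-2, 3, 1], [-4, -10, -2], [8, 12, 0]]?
x + 4, (x + 4)^2

The Jordan structure of A has elementary divisors (x + 4)^2, (x + 4). Arranging the block sizes at each eigenvalue in decreasing order and taking row products gives the invariant factors.

Invariant factors (smallest first, each dividing the next): x + 4, (x + 4)^2.

Check: the last factor (x + 4)^2 is the minimal polynomial, and the product (x + 4)^3 is the characteristic polynomial.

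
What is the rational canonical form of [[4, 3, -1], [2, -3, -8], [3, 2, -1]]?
R = [[0, 0, -3], [1, 0, 0], [0, 1, 0]]

The invariant factors of A (the non-unit diagonal entries of the Smith normal form of xI - A over ℚ[x]) are x^3 + 3, each dividing the next. The characteristic polynomial is their product, x^3 + 3.

The rational canonical form is the block-diagonal matrix of companion matrices C(f_i):
R = [[0, 0, -3], [1, 0, 0], [0, 1, 0]].

Note the characteristic polynomial does not split into linear factors over ℚ, so A has no Jordan form over ℚ; the rational canonical form exists over any field.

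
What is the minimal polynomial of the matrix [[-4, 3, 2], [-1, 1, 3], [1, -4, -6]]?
The characteristic polynomial factors as (x + 3)^3. The minimal polynomial is ∏(x - λ)^{k_λ} where k_λ is the size of the largest Jordan block at λ.

For λ = -3: rank(A + 3I) = 2, and the largest Jordan block has size 3 (the smallest k with rank((A + 3I)^k) = rank((A + 3I)^(k+1))).

So m_A(x) = (x + 3)^3.

m_A(x) = (x + 3)^3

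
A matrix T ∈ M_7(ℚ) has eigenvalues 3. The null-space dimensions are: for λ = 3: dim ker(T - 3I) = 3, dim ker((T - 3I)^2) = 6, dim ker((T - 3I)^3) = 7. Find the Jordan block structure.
Jordan blocks: (3, 3), (3, 2), (3, 2)

λ = 3: successive nullity increments [3, 3, 1] count blocks of size ≥ k; block sizes are [3, 2, 2].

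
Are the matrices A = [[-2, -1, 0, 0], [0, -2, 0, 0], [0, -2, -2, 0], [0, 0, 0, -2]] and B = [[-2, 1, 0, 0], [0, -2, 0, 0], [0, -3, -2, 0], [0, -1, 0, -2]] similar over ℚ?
Two matrices over a field are similar if and only if they have the same invariant factors.

Both A and B have characteristic polynomial (x + 2)^4 and minimal polynomial (x + 2)^2. Computing further, both have invariant factors x + 2, x + 2, (x + 2)^2. Hence A and B are similar.

Yes.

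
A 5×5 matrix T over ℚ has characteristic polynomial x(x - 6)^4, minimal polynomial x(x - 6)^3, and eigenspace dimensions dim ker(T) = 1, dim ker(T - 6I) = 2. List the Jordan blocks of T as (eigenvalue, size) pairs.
Jordan blocks: (0, 1), (6, 3), (6, 1)

λ = 0: algebraic multiplicity 1 (exponent in χ_T), largest block size 1 (exponent in m_T), 1 block (geometric multiplicity). This forces block sizes [1].
λ = 6: algebraic multiplicity 4 (exponent in χ_T), largest block size 3 (exponent in m_T), 2 blocks (geometric multiplicity). These force block sizes [3, 1].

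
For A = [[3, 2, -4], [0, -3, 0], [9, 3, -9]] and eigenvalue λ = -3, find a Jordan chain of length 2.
We seek v_1 ∈ ker((A + 3I)^2) \ ker(A + 3I), then set v_{i+1} = (A + 3I) v_i.

One such chain is v_1 = [[0, 1, 0]]^T, v_2 = [[2, 0, 3]]^T. Check: (A + 3I) v_2 = [[0, 0, 0]]^T = 0.

v_1 = [[0, 1, 0]]^T, v_2 = [[2, 0, 3]]^T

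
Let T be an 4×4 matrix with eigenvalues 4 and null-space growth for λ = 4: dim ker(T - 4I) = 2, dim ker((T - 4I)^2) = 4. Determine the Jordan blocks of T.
λ = 4: successive nullity increments [2, 2] count blocks of size ≥ k; block sizes are [2, 2].

Jordan blocks: (4, 2), (4, 2)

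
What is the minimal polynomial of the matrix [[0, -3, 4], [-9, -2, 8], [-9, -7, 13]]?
The characteristic polynomial factors as (x - 5)(x - 3)^2. The minimal polynomial is ∏(x - λ)^{k_λ} where k_λ is the size of the largest Jordan block at λ.

For λ = 3: rank(A - 3I) = 2, and the largest Jordan block has size 2 (the smallest k with rank((A - 3I)^k) = rank((A - 3I)^(k+1))).
For λ = 5: rank(A - 5I) = 2, and the largest Jordan block has size 1 (the smallest k with rank((A - 5I)^k) = rank((A - 5I)^(k+1))).

So m_A(x) = (x - 5)(x - 3)^2.

m_A(x) = (x - 5)(x - 3)^2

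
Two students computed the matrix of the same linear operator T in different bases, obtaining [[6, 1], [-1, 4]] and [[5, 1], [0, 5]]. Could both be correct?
Yes.

Two matrices over a field are similar if and only if they have the same invariant factors.

Both A and B have characteristic polynomial (x - 5)^2 and minimal polynomial (x - 5)^2. Computing further, both have invariant factors (x - 5)^2. Hence A and B are similar.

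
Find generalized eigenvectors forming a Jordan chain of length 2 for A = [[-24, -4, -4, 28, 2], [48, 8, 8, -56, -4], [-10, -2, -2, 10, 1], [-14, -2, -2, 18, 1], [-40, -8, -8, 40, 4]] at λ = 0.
v_1 = [[0, 1, -3, 0, -3]]^T, v_2 = [[2, -4, 1, 1, 4]]^T

We seek v_1 ∈ ker(A^2) \ ker(A), then set v_{i+1} = A v_i.

One such chain is v_1 = [[0, 1, -3, 0, -3]]^T, v_2 = [[2, -4, 1, 1, 4]]^T. Check: A v_2 = [[0, 0, 0, 0, 0]]^T = 0.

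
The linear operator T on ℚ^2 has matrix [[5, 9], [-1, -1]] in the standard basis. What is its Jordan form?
J = [[2, 1], [0, 2]]

The characteristic polynomial is det(xI - A) = (x - 2)^2, so the eigenvalues are 2 (algebraic multiplicity 2).

For λ = 2: rank(A - 2I) = 1, rank((A - 2I)^2) = 0. The eigenspace has dimension 2 - 1 = 1, so there is 1 Jordan block; the rank sequence gives block sizes [2].

Assembling the blocks gives the Jordan form J above.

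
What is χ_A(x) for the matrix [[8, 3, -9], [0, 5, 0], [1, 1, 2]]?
χ_A(x) = (x - 5)^3

xI - A = [[x - 8, -3, 9], [0, x - 5, 0], [-1, -1, x - 2]].

Expanding det(xI - A) along the first row:
det(xI - A) = + (x - 8)·det([[x - 5, 0], [-1, x - 2]]) - (-3)·det([[0, 0], [-1, x - 2]]) + (9)·det([[0, x - 5], [-1, -1]]).

Evaluating gives χ_A(x) = x^3 - 15x^2 + 75x - 125 = (x - 5)^3.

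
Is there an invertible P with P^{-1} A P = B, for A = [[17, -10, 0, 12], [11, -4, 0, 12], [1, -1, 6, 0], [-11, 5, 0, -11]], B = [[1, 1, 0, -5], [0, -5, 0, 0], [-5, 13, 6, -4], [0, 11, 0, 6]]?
Two matrices over a field are similar if and only if they have the same invariant factors.

Both A and B have characteristic polynomial (x - 6)^2(x - 1)(x + 5) and minimal polynomial (x - 6)^2(x - 1)(x + 5). Computing further, both have invariant factors (x - 6)^2(x - 1)(x + 5). Hence A and B are similar.

Yes.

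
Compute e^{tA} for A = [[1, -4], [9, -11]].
A has Jordan form J = [[-5, 1], [0, -5]] with A = PJP^{-1}, so e^{tA} = P e^{tJ} P^{-1}.

For a Jordan block J_k(λ), e^{tJ_k(λ)} = e^{λt} · (I + tN + t^2 N^2/2! + ... + t^{k-1} N^{k-1}/(k-1)!) where N is the nilpotent superdiagonal part.

Assembling the blocks and conjugating back gives the entries of e^{tA} as shown above.

e^{tA} = [[(6*t + 1)*e^{-5*t}, -4*t*e^{-5*t}], [9*t*e^{-5*t}, (1 - 6*t)*e^{-5*t}]]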